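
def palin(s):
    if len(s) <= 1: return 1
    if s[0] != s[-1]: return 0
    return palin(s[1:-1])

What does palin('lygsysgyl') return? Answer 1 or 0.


palin('lygsysgyl'): s[0]='l' == s[-1]='l' -> check palin('ygsysgy')
palin('ygsysgy'): s[0]='y' == s[-1]='y' -> check palin('gsysg')
palin('gsysg'): s[0]='g' == s[-1]='g' -> check palin('sys')
palin('sys'): s[0]='s' == s[-1]='s' -> check palin('y')
palin('y'): len <= 1 -> return 1  (base case)
Result: 1 (palindrome)

1


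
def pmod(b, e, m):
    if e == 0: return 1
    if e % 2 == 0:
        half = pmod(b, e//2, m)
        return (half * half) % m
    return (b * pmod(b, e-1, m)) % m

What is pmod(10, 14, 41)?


pmod(10, 14, 41): e is even, compute pmod(10, 7, 41)
  pmod(10, 7, 41): e is odd, compute pmod(10, 6, 41)
    pmod(10, 6, 41): e is even, compute pmod(10, 3, 41)
      pmod(10, 3, 41): e is odd, compute pmod(10, 2, 41)
        pmod(10, 2, 41): e is even, compute pmod(10, 1, 41)
          pmod(10, 1, 41): e is odd, compute pmod(10, 0, 41)
          pmod(10, 0, 41) = 1
          (10 * 1) % 41 = 10
        half=10, (10*10) % 41 = 18
      (10 * 18) % 41 = 16
    half=16, (16*16) % 41 = 10
  (10 * 10) % 41 = 18
half=18, (18*18) % 41 = 37

37


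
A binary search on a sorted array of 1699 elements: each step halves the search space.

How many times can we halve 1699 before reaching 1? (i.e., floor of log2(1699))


1699 / 2 = 849
849 / 2 = 424
424 / 2 = 212
212 / 2 = 106
106 / 2 = 53
53 / 2 = 26
26 / 2 = 13
13 / 2 = 6
6 / 2 = 3
3 / 2 = 1
Reached 1 after 10 halvings

10


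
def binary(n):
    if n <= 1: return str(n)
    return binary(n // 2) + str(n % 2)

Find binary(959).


binary(959) = binary(479) + '1'
binary(479) = binary(239) + '1'
binary(239) = binary(119) + '1'
binary(119) = binary(59) + '1'
binary(59) = binary(29) + '1'
binary(29) = binary(14) + '1'
binary(14) = binary(7) + '0'
binary(7) = binary(3) + '1'
binary(3) = binary(1) + '1'
binary(1) = '1'  (base case)
Concatenating: '1' + '1' + '1' + '0' + '1' + '1' + '1' + '1' + '1' + '1' = '1110111111'

1110111111


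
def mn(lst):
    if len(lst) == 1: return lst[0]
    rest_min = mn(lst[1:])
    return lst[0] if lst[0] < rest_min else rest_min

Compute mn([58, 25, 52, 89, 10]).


mn([58, 25, 52, 89, 10]): compare 58 with mn([25, 52, 89, 10])
mn([25, 52, 89, 10]): compare 25 with mn([52, 89, 10])
mn([52, 89, 10]): compare 52 with mn([89, 10])
mn([89, 10]): compare 89 with mn([10])
mn([10]) = 10  (base case)
Compare 89 with 10 -> 10
Compare 52 with 10 -> 10
Compare 25 with 10 -> 10
Compare 58 with 10 -> 10

10


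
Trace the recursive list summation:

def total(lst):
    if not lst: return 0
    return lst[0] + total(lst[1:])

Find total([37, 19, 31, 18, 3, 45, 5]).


total([37, 19, 31, 18, 3, 45, 5]) = 37 + total([19, 31, 18, 3, 45, 5])
total([19, 31, 18, 3, 45, 5]) = 19 + total([31, 18, 3, 45, 5])
total([31, 18, 3, 45, 5]) = 31 + total([18, 3, 45, 5])
total([18, 3, 45, 5]) = 18 + total([3, 45, 5])
total([3, 45, 5]) = 3 + total([45, 5])
total([45, 5]) = 45 + total([5])
total([5]) = 5 + total([])
total([]) = 0  (base case)
Total: 37 + 19 + 31 + 18 + 3 + 45 + 5 + 0 = 158

158


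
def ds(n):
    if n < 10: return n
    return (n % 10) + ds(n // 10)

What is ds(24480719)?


ds(24480719) = 9 + ds(2448071)
ds(2448071) = 1 + ds(244807)
ds(244807) = 7 + ds(24480)
ds(24480) = 0 + ds(2448)
ds(2448) = 8 + ds(244)
ds(244) = 4 + ds(24)
ds(24) = 4 + ds(2)
ds(2) = 2  (base case)
Total: 9 + 1 + 7 + 0 + 8 + 4 + 4 + 2 = 35

35


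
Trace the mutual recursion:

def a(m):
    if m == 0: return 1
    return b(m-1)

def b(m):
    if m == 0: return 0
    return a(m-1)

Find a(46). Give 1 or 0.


a(46) = b(45)
b(45) = a(44)
a(44) = b(43)
b(43) = a(42)
a(42) = b(41)
b(41) = a(40)
a(40) = b(39)
b(39) = a(38)
a(38) = b(37)
b(37) = a(36)
a(36) = b(35)
b(35) = a(34)
a(34) = b(33)
b(33) = a(32)
a(32) = b(31)
b(31) = a(30)
a(30) = b(29)
b(29) = a(28)
a(28) = b(27)
b(27) = a(26)
a(26) = b(25)
b(25) = a(24)
a(24) = b(23)
b(23) = a(22)
a(22) = b(21)
b(21) = a(20)
a(20) = b(19)
b(19) = a(18)
a(18) = b(17)
b(17) = a(16)
a(16) = b(15)
b(15) = a(14)
a(14) = b(13)
b(13) = a(12)
a(12) = b(11)
b(11) = a(10)
a(10) = b(9)
b(9) = a(8)
a(8) = b(7)
b(7) = a(6)
a(6) = b(5)
b(5) = a(4)
a(4) = b(3)
b(3) = a(2)
a(2) = b(1)
b(1) = a(0)
a(0) = 1  (base case)
Result: 1

1


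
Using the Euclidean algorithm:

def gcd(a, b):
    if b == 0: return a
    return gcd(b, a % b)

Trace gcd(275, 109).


gcd(275, 109) = gcd(109, 57)
gcd(109, 57) = gcd(57, 52)
gcd(57, 52) = gcd(52, 5)
gcd(52, 5) = gcd(5, 2)
gcd(5, 2) = gcd(2, 1)
gcd(2, 1) = gcd(1, 0)
gcd(1, 0) = 1  (base case)

1


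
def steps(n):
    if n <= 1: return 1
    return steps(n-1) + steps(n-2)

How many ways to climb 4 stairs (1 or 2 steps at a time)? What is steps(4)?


Building up from base cases:
steps(0) = 1
steps(1) = 1
steps(2) = steps(1) + steps(0) = 1 + 1 = 2
steps(3) = steps(2) + steps(1) = 2 + 1 = 3
steps(4) = steps(3) + steps(2) = 3 + 2 = 5

5


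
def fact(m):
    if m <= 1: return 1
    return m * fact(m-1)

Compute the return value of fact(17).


fact(17)
= 17 * fact(16)
= 17 * 16 * fact(15)
= 17 * 16 * 15 * fact(14)
= 17 * 16 * 15 * 14 * fact(13)
= 17 * 16 * 15 * 14 * 13 * fact(12)
= 17 * 16 * 15 * 14 * 13 * 12 * fact(11)
= 17 * 16 * 15 * 14 * 13 * 12 * 11 * fact(10)
= 17 * 16 * 15 * 14 * 13 * 12 * 11 * 10 * fact(9)
= 17 * 16 * 15 * 14 * 13 * 12 * 11 * 10 * 9 * fact(8)
= 17 * 16 * 15 * 14 * 13 * 12 * 11 * 10 * 9 * 8 * fact(7)
= 17 * 16 * 15 * 14 * 13 * 12 * 11 * 10 * 9 * 8 * 7 * fact(6)
= 17 * 16 * 15 * 14 * 13 * 12 * 11 * 10 * 9 * 8 * 7 * 6 * fact(5)
= 17 * 16 * 15 * 14 * 13 * 12 * 11 * 10 * 9 * 8 * 7 * 6 * 5 * fact(4)
= 17 * 16 * 15 * 14 * 13 * 12 * 11 * 10 * 9 * 8 * 7 * 6 * 5 * 4 * fact(3)
= 17 * 16 * 15 * 14 * 13 * 12 * 11 * 10 * 9 * 8 * 7 * 6 * 5 * 4 * 3 * fact(2)
= 17 * 16 * 15 * 14 * 13 * 12 * 11 * 10 * 9 * 8 * 7 * 6 * 5 * 4 * 3 * 2 * fact(1)
= 17 * 16 * 15 * 14 * 13 * 12 * 11 * 10 * 9 * 8 * 7 * 6 * 5 * 4 * 3 * 2 * 1
= 355687428096000

355687428096000


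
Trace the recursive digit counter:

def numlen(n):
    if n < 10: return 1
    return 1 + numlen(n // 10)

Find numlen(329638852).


numlen(329638852) = 1 + numlen(32963885)
numlen(32963885) = 1 + numlen(3296388)
numlen(3296388) = 1 + numlen(329638)
numlen(329638) = 1 + numlen(32963)
numlen(32963) = 1 + numlen(3296)
numlen(3296) = 1 + numlen(329)
numlen(329) = 1 + numlen(32)
numlen(32) = 1 + numlen(3)
numlen(3) = 1  (base case: 3 < 10)
Unwinding: 1 + 1 + 1 + 1 + 1 + 1 + 1 + 1 + 1 = 9

9


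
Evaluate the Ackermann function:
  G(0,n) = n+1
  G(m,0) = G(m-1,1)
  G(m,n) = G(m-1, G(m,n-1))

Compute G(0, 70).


G(0, 70) = 71
Result: G(0, 70) = 71

71


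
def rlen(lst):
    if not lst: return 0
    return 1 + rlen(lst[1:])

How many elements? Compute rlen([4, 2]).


rlen([4, 2]) = 1 + rlen([2])
rlen([2]) = 1 + rlen([])
rlen([]) = 0  (base case)
Unwinding: 1 + 1 + 0 = 2

2


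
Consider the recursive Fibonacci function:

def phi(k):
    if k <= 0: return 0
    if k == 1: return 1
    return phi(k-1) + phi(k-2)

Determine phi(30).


Computing phi(30) bottom-up:
phi(0) = 0
phi(1) = 1
phi(2) = phi(1) + phi(0) = 1 + 0 = 1
phi(3) = phi(2) + phi(1) = 1 + 1 = 2
phi(4) = phi(3) + phi(2) = 2 + 1 = 3
phi(5) = phi(4) + phi(3) = 3 + 2 = 5
phi(6) = phi(5) + phi(4) = 5 + 3 = 8
phi(7) = phi(6) + phi(5) = 8 + 5 = 13
phi(8) = phi(7) + phi(6) = 13 + 8 = 21
phi(9) = phi(8) + phi(7) = 21 + 13 = 34
phi(10) = phi(9) + phi(8) = 34 + 21 = 55
phi(11) = phi(10) + phi(9) = 55 + 34 = 89
phi(12) = phi(11) + phi(10) = 89 + 55 = 144
phi(13) = phi(12) + phi(11) = 144 + 89 = 233
phi(14) = phi(13) + phi(12) = 233 + 144 = 377
phi(15) = phi(14) + phi(13) = 377 + 233 = 610
phi(16) = phi(15) + phi(14) = 610 + 377 = 987
phi(17) = phi(16) + phi(15) = 987 + 610 = 1597
phi(18) = phi(17) + phi(16) = 1597 + 987 = 2584
phi(19) = phi(18) + phi(17) = 2584 + 1597 = 4181
phi(20) = phi(19) + phi(18) = 4181 + 2584 = 6765
phi(21) = phi(20) + phi(19) = 6765 + 4181 = 10946
phi(22) = phi(21) + phi(20) = 10946 + 6765 = 17711
phi(23) = phi(22) + phi(21) = 17711 + 10946 = 28657
phi(24) = phi(23) + phi(22) = 28657 + 17711 = 46368
phi(25) = phi(24) + phi(23) = 46368 + 28657 = 75025
phi(26) = phi(25) + phi(24) = 75025 + 46368 = 121393
phi(27) = phi(26) + phi(25) = 121393 + 75025 = 196418
phi(28) = phi(27) + phi(26) = 196418 + 121393 = 317811
phi(29) = phi(28) + phi(27) = 317811 + 196418 = 514229
phi(30) = phi(29) + phi(28) = 514229 + 317811 = 832040

832040


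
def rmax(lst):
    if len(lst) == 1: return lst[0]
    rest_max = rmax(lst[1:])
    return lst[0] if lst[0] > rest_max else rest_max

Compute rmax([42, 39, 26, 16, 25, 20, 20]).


rmax([42, 39, 26, 16, 25, 20, 20]): compare 42 with rmax([39, 26, 16, 25, 20, 20])
rmax([39, 26, 16, 25, 20, 20]): compare 39 with rmax([26, 16, 25, 20, 20])
rmax([26, 16, 25, 20, 20]): compare 26 with rmax([16, 25, 20, 20])
rmax([16, 25, 20, 20]): compare 16 with rmax([25, 20, 20])
rmax([25, 20, 20]): compare 25 with rmax([20, 20])
rmax([20, 20]): compare 20 with rmax([20])
rmax([20]) = 20  (base case)
Compare 20 with 20 -> 20
Compare 25 with 20 -> 25
Compare 16 with 25 -> 25
Compare 26 with 25 -> 26
Compare 39 with 26 -> 39
Compare 42 with 39 -> 42

42


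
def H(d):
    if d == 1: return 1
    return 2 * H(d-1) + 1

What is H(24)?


H(24) = 2 * H(23) + 1
H(23) = 2 * H(22) + 1
H(22) = 2 * H(21) + 1
H(21) = 2 * H(20) + 1
H(20) = 2 * H(19) + 1
H(19) = 2 * H(18) + 1
H(18) = 2 * H(17) + 1
H(17) = 2 * H(16) + 1
H(16) = 2 * H(15) + 1
H(15) = 2 * H(14) + 1
H(14) = 2 * H(13) + 1
H(13) = 2 * H(12) + 1
H(12) = 2 * H(11) + 1
H(11) = 2 * H(10) + 1
H(10) = 2 * H(9) + 1
H(9) = 2 * H(8) + 1
H(8) = 2 * H(7) + 1
H(7) = 2 * H(6) + 1
H(6) = 2 * H(5) + 1
H(5) = 2 * H(4) + 1
H(4) = 2 * H(3) + 1
H(3) = 2 * H(2) + 1
H(2) = 2 * H(1) + 1
H(1) = 1  (base case)
H(2) = 2 * 1 + 1 = 3
H(3) = 2 * 3 + 1 = 7
H(4) = 2 * 7 + 1 = 15
H(5) = 2 * 15 + 1 = 31
H(6) = 2 * 31 + 1 = 63
H(7) = 2 * 63 + 1 = 127
H(8) = 2 * 127 + 1 = 255
H(9) = 2 * 255 + 1 = 511
H(10) = 2 * 511 + 1 = 1023
H(11) = 2 * 1023 + 1 = 2047
H(12) = 2 * 2047 + 1 = 4095
H(13) = 2 * 4095 + 1 = 8191
H(14) = 2 * 8191 + 1 = 16383
H(15) = 2 * 16383 + 1 = 32767
H(16) = 2 * 32767 + 1 = 65535
H(17) = 2 * 65535 + 1 = 131071
H(18) = 2 * 131071 + 1 = 262143
H(19) = 2 * 262143 + 1 = 524287
H(20) = 2 * 524287 + 1 = 1048575
H(21) = 2 * 1048575 + 1 = 2097151
H(22) = 2 * 2097151 + 1 = 4194303
H(23) = 2 * 4194303 + 1 = 8388607
H(24) = 2 * 8388607 + 1 = 16777215

16777215


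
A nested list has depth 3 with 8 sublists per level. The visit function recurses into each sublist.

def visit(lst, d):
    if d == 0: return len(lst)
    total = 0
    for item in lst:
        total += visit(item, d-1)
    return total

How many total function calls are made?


At depth 0 (root): 1 call
At depth 1: each of 1 parents calls visit on 8 children = 8 calls
At depth 2: each of 8 parents calls visit on 8 children = 64 calls
At depth 3: each of 64 parents calls visit on 8 children = 512 calls
Total: 1 + 8 + 64 + 512 = 585

585


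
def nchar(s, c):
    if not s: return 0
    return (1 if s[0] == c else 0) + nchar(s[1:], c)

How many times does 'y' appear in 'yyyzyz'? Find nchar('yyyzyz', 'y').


s[0]='y' == 'y' -> 1
s[0]='y' == 'y' -> 1
s[0]='y' == 'y' -> 1
s[0]='z' != 'y' -> 0
s[0]='y' == 'y' -> 1
s[0]='z' != 'y' -> 0
Sum: 1 + 1 + 1 + 0 + 1 + 0 = 4

4


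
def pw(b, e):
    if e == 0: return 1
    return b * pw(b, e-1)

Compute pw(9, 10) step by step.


pw(9, 10)
= 9 * pw(9, 9)
= 9 * 9 * pw(9, 8)
= 9 * 9 * 9 * pw(9, 7)
= 9 * 9 * 9 * 9 * pw(9, 6)
= 9 * 9 * 9 * 9 * 9 * pw(9, 5)
= 9 * 9 * 9 * 9 * 9 * 9 * pw(9, 4)
= 9 * 9 * 9 * 9 * 9 * 9 * 9 * pw(9, 3)
= 9 * 9 * 9 * 9 * 9 * 9 * 9 * 9 * pw(9, 2)
= 9 * 9 * 9 * 9 * 9 * 9 * 9 * 9 * 9 * pw(9, 1)
= 9 * 9 * 9 * 9 * 9 * 9 * 9 * 9 * 9 * 9 * pw(9, 0)
= 9 * 9 * 9 * 9 * 9 * 9 * 9 * 9 * 9 * 9 * 1
= 3486784401

3486784401


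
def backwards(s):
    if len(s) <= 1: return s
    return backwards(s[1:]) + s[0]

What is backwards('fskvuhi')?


backwards('fskvuhi') = backwards('skvuhi') + 'f'
backwards('skvuhi') = backwards('kvuhi') + 's'
backwards('kvuhi') = backwards('vuhi') + 'k'
backwards('vuhi') = backwards('uhi') + 'v'
backwards('uhi') = backwards('hi') + 'u'
backwards('hi') = backwards('i') + 'h'
backwards('i') = 'i'  (base case)
Concatenating: 'i' + 'h' + 'u' + 'v' + 'k' + 's' + 'f' = 'ihuvksf'

ihuvksf


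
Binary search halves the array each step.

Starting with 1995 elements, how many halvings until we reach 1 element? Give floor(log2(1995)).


1995 / 2 = 997
997 / 2 = 498
498 / 2 = 249
249 / 2 = 124
124 / 2 = 62
62 / 2 = 31
31 / 2 = 15
15 / 2 = 7
7 / 2 = 3
3 / 2 = 1
Reached 1 after 10 halvings

10


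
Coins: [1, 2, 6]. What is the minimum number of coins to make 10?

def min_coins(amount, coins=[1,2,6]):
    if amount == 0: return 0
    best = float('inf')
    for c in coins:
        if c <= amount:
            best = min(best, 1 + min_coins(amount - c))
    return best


Building up with DP:
min_coins(0) = 0
min_coins(1) = min(1+min_coins(0)=1+0=1) = 1
min_coins(2) = min(1+min_coins(1)=1+1=2, 1+min_coins(0)=1+0=1) = 1
min_coins(3) = min(1+min_coins(2)=1+1=2, 1+min_coins(1)=1+1=2) = 2
min_coins(4) = min(1+min_coins(3)=1+2=3, 1+min_coins(2)=1+1=2) = 2
min_coins(5) = min(1+min_coins(4)=1+2=3, 1+min_coins(3)=1+2=3) = 3
min_coins(6) = min(1+min_coins(5)=1+3=4, 1+min_coins(4)=1+2=3, 1+min_coins(0)=1+0=1) = 1
min_coins(7) = min(1+min_coins(6)=1+1=2, 1+min_coins(5)=1+3=4, 1+min_coins(1)=1+1=2) = 2
min_coins(8) = min(1+min_coins(7)=1+2=3, 1+min_coins(6)=1+1=2, 1+min_coins(2)=1+1=2) = 2
min_coins(9) = min(1+min_coins(8)=1+2=3, 1+min_coins(7)=1+2=3, 1+min_coins(3)=1+2=3) = 3
min_coins(10) = min(1+min_coins(9)=1+3=4, 1+min_coins(8)=1+2=3, 1+min_coins(4)=1+2=3) = 3

3


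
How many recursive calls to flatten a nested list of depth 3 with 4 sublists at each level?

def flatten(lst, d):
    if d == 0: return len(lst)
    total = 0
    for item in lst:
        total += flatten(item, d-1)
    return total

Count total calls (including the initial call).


At depth 0 (root): 1 call
At depth 1: each of 1 parents calls flatten on 4 children = 4 calls
At depth 2: each of 4 parents calls flatten on 4 children = 16 calls
At depth 3: each of 16 parents calls flatten on 4 children = 64 calls
Total: 1 + 4 + 16 + 64 = 85

85


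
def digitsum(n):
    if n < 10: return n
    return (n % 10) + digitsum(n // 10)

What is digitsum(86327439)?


digitsum(86327439) = 9 + digitsum(8632743)
digitsum(8632743) = 3 + digitsum(863274)
digitsum(863274) = 4 + digitsum(86327)
digitsum(86327) = 7 + digitsum(8632)
digitsum(8632) = 2 + digitsum(863)
digitsum(863) = 3 + digitsum(86)
digitsum(86) = 6 + digitsum(8)
digitsum(8) = 8  (base case)
Total: 9 + 3 + 4 + 7 + 2 + 3 + 6 + 8 = 42

42


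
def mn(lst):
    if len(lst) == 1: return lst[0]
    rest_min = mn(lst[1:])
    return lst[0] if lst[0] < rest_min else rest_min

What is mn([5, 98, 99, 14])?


mn([5, 98, 99, 14]): compare 5 with mn([98, 99, 14])
mn([98, 99, 14]): compare 98 with mn([99, 14])
mn([99, 14]): compare 99 with mn([14])
mn([14]) = 14  (base case)
Compare 99 with 14 -> 14
Compare 98 with 14 -> 14
Compare 5 with 14 -> 5

5


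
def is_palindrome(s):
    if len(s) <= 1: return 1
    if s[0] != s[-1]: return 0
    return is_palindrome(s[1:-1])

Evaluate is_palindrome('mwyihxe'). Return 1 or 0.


is_palindrome('mwyihxe'): s[0]='m' != s[-1]='e' -> return 0
Result: 0 (not a palindrome)

0


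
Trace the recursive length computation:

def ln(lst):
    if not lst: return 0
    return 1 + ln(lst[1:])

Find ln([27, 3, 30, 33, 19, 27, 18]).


ln([27, 3, 30, 33, 19, 27, 18]) = 1 + ln([3, 30, 33, 19, 27, 18])
ln([3, 30, 33, 19, 27, 18]) = 1 + ln([30, 33, 19, 27, 18])
ln([30, 33, 19, 27, 18]) = 1 + ln([33, 19, 27, 18])
ln([33, 19, 27, 18]) = 1 + ln([19, 27, 18])
ln([19, 27, 18]) = 1 + ln([27, 18])
ln([27, 18]) = 1 + ln([18])
ln([18]) = 1 + ln([])
ln([]) = 0  (base case)
Unwinding: 1 + 1 + 1 + 1 + 1 + 1 + 1 + 0 = 7

7


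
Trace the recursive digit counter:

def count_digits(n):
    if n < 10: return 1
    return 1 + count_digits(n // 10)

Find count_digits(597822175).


count_digits(597822175) = 1 + count_digits(59782217)
count_digits(59782217) = 1 + count_digits(5978221)
count_digits(5978221) = 1 + count_digits(597822)
count_digits(597822) = 1 + count_digits(59782)
count_digits(59782) = 1 + count_digits(5978)
count_digits(5978) = 1 + count_digits(597)
count_digits(597) = 1 + count_digits(59)
count_digits(59) = 1 + count_digits(5)
count_digits(5) = 1  (base case: 5 < 10)
Unwinding: 1 + 1 + 1 + 1 + 1 + 1 + 1 + 1 + 1 = 9

9


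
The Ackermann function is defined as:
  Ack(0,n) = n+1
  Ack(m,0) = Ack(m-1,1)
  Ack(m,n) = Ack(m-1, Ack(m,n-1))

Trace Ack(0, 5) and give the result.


Ack(0, 5) = 6
Result: Ack(0, 5) = 6

6


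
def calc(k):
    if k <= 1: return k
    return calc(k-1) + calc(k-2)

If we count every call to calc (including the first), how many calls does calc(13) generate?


Let C(n) = total calls for calc(n)
C(0) = 1, C(1) = 1
C(2) = 1 + C(1) + C(0) = 1 + 1 + 1 = 3
C(3) = 1 + C(2) + C(1) = 1 + 3 + 1 = 5
C(4) = 1 + C(3) + C(2) = 1 + 5 + 3 = 9
C(5) = 1 + C(4) + C(3) = 1 + 9 + 5 = 15
C(6) = 1 + C(5) + C(4) = 1 + 15 + 9 = 25
C(7) = 1 + C(6) + C(5) = 1 + 25 + 15 = 41
C(8) = 1 + C(7) + C(6) = 1 + 41 + 25 = 67
C(9) = 1 + C(8) + C(7) = 1 + 67 + 41 = 109
C(10) = 1 + C(9) + C(8) = 1 + 109 + 67 = 177
C(11) = 1 + C(10) + C(9) = 1 + 177 + 109 = 287
C(12) = 1 + C(11) + C(10) = 1 + 287 + 177 = 465
C(13) = 1 + C(12) + C(11) = 1 + 465 + 287 = 753

753


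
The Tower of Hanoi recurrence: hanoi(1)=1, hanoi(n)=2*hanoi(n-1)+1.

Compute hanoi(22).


hanoi(22) = 2 * hanoi(21) + 1
hanoi(21) = 2 * hanoi(20) + 1
hanoi(20) = 2 * hanoi(19) + 1
hanoi(19) = 2 * hanoi(18) + 1
hanoi(18) = 2 * hanoi(17) + 1
hanoi(17) = 2 * hanoi(16) + 1
hanoi(16) = 2 * hanoi(15) + 1
hanoi(15) = 2 * hanoi(14) + 1
hanoi(14) = 2 * hanoi(13) + 1
hanoi(13) = 2 * hanoi(12) + 1
hanoi(12) = 2 * hanoi(11) + 1
hanoi(11) = 2 * hanoi(10) + 1
hanoi(10) = 2 * hanoi(9) + 1
hanoi(9) = 2 * hanoi(8) + 1
hanoi(8) = 2 * hanoi(7) + 1
hanoi(7) = 2 * hanoi(6) + 1
hanoi(6) = 2 * hanoi(5) + 1
hanoi(5) = 2 * hanoi(4) + 1
hanoi(4) = 2 * hanoi(3) + 1
hanoi(3) = 2 * hanoi(2) + 1
hanoi(2) = 2 * hanoi(1) + 1
hanoi(1) = 1  (base case)
hanoi(2) = 2 * 1 + 1 = 3
hanoi(3) = 2 * 3 + 1 = 7
hanoi(4) = 2 * 7 + 1 = 15
hanoi(5) = 2 * 15 + 1 = 31
hanoi(6) = 2 * 31 + 1 = 63
hanoi(7) = 2 * 63 + 1 = 127
hanoi(8) = 2 * 127 + 1 = 255
hanoi(9) = 2 * 255 + 1 = 511
hanoi(10) = 2 * 511 + 1 = 1023
hanoi(11) = 2 * 1023 + 1 = 2047
hanoi(12) = 2 * 2047 + 1 = 4095
hanoi(13) = 2 * 4095 + 1 = 8191
hanoi(14) = 2 * 8191 + 1 = 16383
hanoi(15) = 2 * 16383 + 1 = 32767
hanoi(16) = 2 * 32767 + 1 = 65535
hanoi(17) = 2 * 65535 + 1 = 131071
hanoi(18) = 2 * 131071 + 1 = 262143
hanoi(19) = 2 * 262143 + 1 = 524287
hanoi(20) = 2 * 524287 + 1 = 1048575
hanoi(21) = 2 * 1048575 + 1 = 2097151
hanoi(22) = 2 * 2097151 + 1 = 4194303

4194303


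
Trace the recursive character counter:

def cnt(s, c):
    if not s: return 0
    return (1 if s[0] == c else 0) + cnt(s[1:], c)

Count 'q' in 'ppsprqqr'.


s[0]='p' != 'q' -> 0
s[0]='p' != 'q' -> 0
s[0]='s' != 'q' -> 0
s[0]='p' != 'q' -> 0
s[0]='r' != 'q' -> 0
s[0]='q' == 'q' -> 1
s[0]='q' == 'q' -> 1
s[0]='r' != 'q' -> 0
Sum: 0 + 0 + 0 + 0 + 0 + 1 + 1 + 0 = 2

2


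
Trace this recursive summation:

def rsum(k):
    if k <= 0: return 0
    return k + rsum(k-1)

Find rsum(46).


rsum(46)
= 46 + 45 + 44 + 43 + 42 + 41 + 40 + 39 + 38 + 37 + 36 + 35 + 34 + 33 + 32 + 31 + 30 + 29 + 28 + 27 + 26 + 25 + 24 + 23 + 22 + 21 + 20 + 19 + 18 + 17 + 16 + 15 + 14 + 13 + 12 + 11 + 10 + 9 + 8 + 7 + 6 + 5 + 4 + 3 + 2 + 1 + rsum(0)
= 46 + 45 + 44 + 43 + 42 + 41 + 40 + 39 + 38 + 37 + 36 + 35 + 34 + 33 + 32 + 31 + 30 + 29 + 28 + 27 + 26 + 25 + 24 + 23 + 22 + 21 + 20 + 19 + 18 + 17 + 16 + 15 + 14 + 13 + 12 + 11 + 10 + 9 + 8 + 7 + 6 + 5 + 4 + 3 + 2 + 1 + 0
= 1081

1081


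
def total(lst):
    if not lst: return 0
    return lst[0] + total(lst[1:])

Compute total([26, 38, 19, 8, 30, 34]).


total([26, 38, 19, 8, 30, 34]) = 26 + total([38, 19, 8, 30, 34])
total([38, 19, 8, 30, 34]) = 38 + total([19, 8, 30, 34])
total([19, 8, 30, 34]) = 19 + total([8, 30, 34])
total([8, 30, 34]) = 8 + total([30, 34])
total([30, 34]) = 30 + total([34])
total([34]) = 34 + total([])
total([]) = 0  (base case)
Total: 26 + 38 + 19 + 8 + 30 + 34 + 0 = 155

155


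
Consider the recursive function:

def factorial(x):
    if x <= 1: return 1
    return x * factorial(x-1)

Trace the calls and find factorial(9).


factorial(9)
= 9 * factorial(8)
= 9 * 8 * factorial(7)
= 9 * 8 * 7 * factorial(6)
= 9 * 8 * 7 * 6 * factorial(5)
= 9 * 8 * 7 * 6 * 5 * factorial(4)
= 9 * 8 * 7 * 6 * 5 * 4 * factorial(3)
= 9 * 8 * 7 * 6 * 5 * 4 * 3 * factorial(2)
= 9 * 8 * 7 * 6 * 5 * 4 * 3 * 2 * factorial(1)
= 9 * 8 * 7 * 6 * 5 * 4 * 3 * 2 * 1
= 362880

362880


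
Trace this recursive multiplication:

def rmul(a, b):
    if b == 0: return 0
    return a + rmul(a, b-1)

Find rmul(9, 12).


rmul(9, 12) = 9 + rmul(9, 11)
rmul(9, 11) = 9 + rmul(9, 10)
rmul(9, 10) = 9 + rmul(9, 9)
rmul(9, 9) = 9 + rmul(9, 8)
rmul(9, 8) = 9 + rmul(9, 7)
rmul(9, 7) = 9 + rmul(9, 6)
rmul(9, 6) = 9 + rmul(9, 5)
rmul(9, 5) = 9 + rmul(9, 4)
rmul(9, 4) = 9 + rmul(9, 3)
rmul(9, 3) = 9 + rmul(9, 2)
rmul(9, 2) = 9 + rmul(9, 1)
rmul(9, 1) = 9 + rmul(9, 0)
rmul(9, 0) = 0  (base case)
Total: 9 + 9 + 9 + 9 + 9 + 9 + 9 + 9 + 9 + 9 + 9 + 9 + 0 = 108

108


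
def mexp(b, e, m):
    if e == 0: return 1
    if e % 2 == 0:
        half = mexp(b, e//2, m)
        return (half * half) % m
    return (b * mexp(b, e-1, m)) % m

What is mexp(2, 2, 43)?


mexp(2, 2, 43): e is even, compute mexp(2, 1, 43)
  mexp(2, 1, 43): e is odd, compute mexp(2, 0, 43)
    mexp(2, 0, 43) = 1
  (2 * 1) % 43 = 2
half=2, (2*2) % 43 = 4

4


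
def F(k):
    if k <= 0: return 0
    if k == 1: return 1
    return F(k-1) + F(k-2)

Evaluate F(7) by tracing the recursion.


Computing F(7) bottom-up:
F(0) = 0
F(1) = 1
F(2) = F(1) + F(0) = 1 + 0 = 1
F(3) = F(2) + F(1) = 1 + 1 = 2
F(4) = F(3) + F(2) = 2 + 1 = 3
F(5) = F(4) + F(3) = 3 + 2 = 5
F(6) = F(5) + F(4) = 5 + 3 = 8
F(7) = F(6) + F(5) = 8 + 5 = 13

13


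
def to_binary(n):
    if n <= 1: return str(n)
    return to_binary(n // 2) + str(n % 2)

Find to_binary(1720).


to_binary(1720) = to_binary(860) + '0'
to_binary(860) = to_binary(430) + '0'
to_binary(430) = to_binary(215) + '0'
to_binary(215) = to_binary(107) + '1'
to_binary(107) = to_binary(53) + '1'
to_binary(53) = to_binary(26) + '1'
to_binary(26) = to_binary(13) + '0'
to_binary(13) = to_binary(6) + '1'
to_binary(6) = to_binary(3) + '0'
to_binary(3) = to_binary(1) + '1'
to_binary(1) = '1'  (base case)
Concatenating: '1' + '1' + '0' + '1' + '0' + '1' + '1' + '1' + '0' + '0' + '0' = '11010111000'

11010111000


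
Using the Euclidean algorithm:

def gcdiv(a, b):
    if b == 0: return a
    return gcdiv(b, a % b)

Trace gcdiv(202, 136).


gcdiv(202, 136) = gcdiv(136, 66)
gcdiv(136, 66) = gcdiv(66, 4)
gcdiv(66, 4) = gcdiv(4, 2)
gcdiv(4, 2) = gcdiv(2, 0)
gcdiv(2, 0) = 2  (base case)

2


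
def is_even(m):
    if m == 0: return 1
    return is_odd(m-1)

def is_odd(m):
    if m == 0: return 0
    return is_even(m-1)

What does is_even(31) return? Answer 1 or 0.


is_even(31) = is_odd(30)
is_odd(30) = is_even(29)
is_even(29) = is_odd(28)
is_odd(28) = is_even(27)
is_even(27) = is_odd(26)
is_odd(26) = is_even(25)
is_even(25) = is_odd(24)
is_odd(24) = is_even(23)
is_even(23) = is_odd(22)
is_odd(22) = is_even(21)
is_even(21) = is_odd(20)
is_odd(20) = is_even(19)
is_even(19) = is_odd(18)
is_odd(18) = is_even(17)
is_even(17) = is_odd(16)
is_odd(16) = is_even(15)
is_even(15) = is_odd(14)
is_odd(14) = is_even(13)
is_even(13) = is_odd(12)
is_odd(12) = is_even(11)
is_even(11) = is_odd(10)
is_odd(10) = is_even(9)
is_even(9) = is_odd(8)
is_odd(8) = is_even(7)
is_even(7) = is_odd(6)
is_odd(6) = is_even(5)
is_even(5) = is_odd(4)
is_odd(4) = is_even(3)
is_even(3) = is_odd(2)
is_odd(2) = is_even(1)
is_even(1) = is_odd(0)
is_odd(0) = 0  (base case)
Result: 0

0


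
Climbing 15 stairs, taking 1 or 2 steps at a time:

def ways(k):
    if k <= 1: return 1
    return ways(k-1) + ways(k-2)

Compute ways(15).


Building up from base cases:
ways(0) = 1
ways(1) = 1
ways(2) = ways(1) + ways(0) = 1 + 1 = 2
ways(3) = ways(2) + ways(1) = 2 + 1 = 3
ways(4) = ways(3) + ways(2) = 3 + 2 = 5
ways(5) = ways(4) + ways(3) = 5 + 3 = 8
ways(6) = ways(5) + ways(4) = 8 + 5 = 13
ways(7) = ways(6) + ways(5) = 13 + 8 = 21
ways(8) = ways(7) + ways(6) = 21 + 13 = 34
ways(9) = ways(8) + ways(7) = 34 + 21 = 55
ways(10) = ways(9) + ways(8) = 55 + 34 = 89
ways(11) = ways(10) + ways(9) = 89 + 55 = 144
ways(12) = ways(11) + ways(10) = 144 + 89 = 233
ways(13) = ways(12) + ways(11) = 233 + 144 = 377
ways(14) = ways(13) + ways(12) = 377 + 233 = 610
ways(15) = ways(14) + ways(13) = 610 + 377 = 987

987


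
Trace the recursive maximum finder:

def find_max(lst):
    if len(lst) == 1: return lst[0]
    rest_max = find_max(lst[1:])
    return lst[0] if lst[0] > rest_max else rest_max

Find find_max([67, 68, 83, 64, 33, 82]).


find_max([67, 68, 83, 64, 33, 82]): compare 67 with find_max([68, 83, 64, 33, 82])
find_max([68, 83, 64, 33, 82]): compare 68 with find_max([83, 64, 33, 82])
find_max([83, 64, 33, 82]): compare 83 with find_max([64, 33, 82])
find_max([64, 33, 82]): compare 64 with find_max([33, 82])
find_max([33, 82]): compare 33 with find_max([82])
find_max([82]) = 82  (base case)
Compare 33 with 82 -> 82
Compare 64 with 82 -> 82
Compare 83 with 82 -> 83
Compare 68 with 83 -> 83
Compare 67 with 83 -> 83

83


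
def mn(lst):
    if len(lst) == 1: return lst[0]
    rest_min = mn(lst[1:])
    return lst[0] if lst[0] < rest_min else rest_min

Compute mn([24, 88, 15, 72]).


mn([24, 88, 15, 72]): compare 24 with mn([88, 15, 72])
mn([88, 15, 72]): compare 88 with mn([15, 72])
mn([15, 72]): compare 15 with mn([72])
mn([72]) = 72  (base case)
Compare 15 with 72 -> 15
Compare 88 with 15 -> 15
Compare 24 with 15 -> 15

15


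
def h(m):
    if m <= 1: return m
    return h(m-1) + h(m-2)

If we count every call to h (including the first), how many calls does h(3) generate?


Let C(n) = total calls for h(n)
C(0) = 1, C(1) = 1
C(2) = 1 + C(1) + C(0) = 1 + 1 + 1 = 3
C(3) = 1 + C(2) + C(1) = 1 + 3 + 1 = 5

5


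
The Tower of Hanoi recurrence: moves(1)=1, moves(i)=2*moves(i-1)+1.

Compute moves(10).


moves(10) = 2 * moves(9) + 1
moves(9) = 2 * moves(8) + 1
moves(8) = 2 * moves(7) + 1
moves(7) = 2 * moves(6) + 1
moves(6) = 2 * moves(5) + 1
moves(5) = 2 * moves(4) + 1
moves(4) = 2 * moves(3) + 1
moves(3) = 2 * moves(2) + 1
moves(2) = 2 * moves(1) + 1
moves(1) = 1  (base case)
moves(2) = 2 * 1 + 1 = 3
moves(3) = 2 * 3 + 1 = 7
moves(4) = 2 * 7 + 1 = 15
moves(5) = 2 * 15 + 1 = 31
moves(6) = 2 * 31 + 1 = 63
moves(7) = 2 * 63 + 1 = 127
moves(8) = 2 * 127 + 1 = 255
moves(9) = 2 * 255 + 1 = 511
moves(10) = 2 * 511 + 1 = 1023

1023


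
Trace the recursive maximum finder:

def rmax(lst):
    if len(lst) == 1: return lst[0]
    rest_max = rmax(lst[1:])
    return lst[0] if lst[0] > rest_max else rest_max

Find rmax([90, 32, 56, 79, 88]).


rmax([90, 32, 56, 79, 88]): compare 90 with rmax([32, 56, 79, 88])
rmax([32, 56, 79, 88]): compare 32 with rmax([56, 79, 88])
rmax([56, 79, 88]): compare 56 with rmax([79, 88])
rmax([79, 88]): compare 79 with rmax([88])
rmax([88]) = 88  (base case)
Compare 79 with 88 -> 88
Compare 56 with 88 -> 88
Compare 32 with 88 -> 88
Compare 90 with 88 -> 90

90


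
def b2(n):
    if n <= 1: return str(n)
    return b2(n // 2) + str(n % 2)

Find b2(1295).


b2(1295) = b2(647) + '1'
b2(647) = b2(323) + '1'
b2(323) = b2(161) + '1'
b2(161) = b2(80) + '1'
b2(80) = b2(40) + '0'
b2(40) = b2(20) + '0'
b2(20) = b2(10) + '0'
b2(10) = b2(5) + '0'
b2(5) = b2(2) + '1'
b2(2) = b2(1) + '0'
b2(1) = '1'  (base case)
Concatenating: '1' + '0' + '1' + '0' + '0' + '0' + '0' + '1' + '1' + '1' + '1' = '10100001111'

10100001111


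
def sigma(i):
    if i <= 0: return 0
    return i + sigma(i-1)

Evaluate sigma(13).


sigma(13)
= 13 + 12 + 11 + 10 + 9 + 8 + 7 + 6 + 5 + 4 + 3 + 2 + 1 + sigma(0)
= 13 + 12 + 11 + 10 + 9 + 8 + 7 + 6 + 5 + 4 + 3 + 2 + 1 + 0
= 91

91


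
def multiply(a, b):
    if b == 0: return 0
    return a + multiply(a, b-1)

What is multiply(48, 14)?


multiply(48, 14) = 48 + multiply(48, 13)
multiply(48, 13) = 48 + multiply(48, 12)
multiply(48, 12) = 48 + multiply(48, 11)
multiply(48, 11) = 48 + multiply(48, 10)
multiply(48, 10) = 48 + multiply(48, 9)
multiply(48, 9) = 48 + multiply(48, 8)
multiply(48, 8) = 48 + multiply(48, 7)
multiply(48, 7) = 48 + multiply(48, 6)
multiply(48, 6) = 48 + multiply(48, 5)
multiply(48, 5) = 48 + multiply(48, 4)
multiply(48, 4) = 48 + multiply(48, 3)
multiply(48, 3) = 48 + multiply(48, 2)
multiply(48, 2) = 48 + multiply(48, 1)
multiply(48, 1) = 48 + multiply(48, 0)
multiply(48, 0) = 0  (base case)
Total: 48 + 48 + 48 + 48 + 48 + 48 + 48 + 48 + 48 + 48 + 48 + 48 + 48 + 48 + 0 = 672

672


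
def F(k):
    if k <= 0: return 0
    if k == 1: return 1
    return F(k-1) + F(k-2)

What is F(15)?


Computing F(15) bottom-up:
F(0) = 0
F(1) = 1
F(2) = F(1) + F(0) = 1 + 0 = 1
F(3) = F(2) + F(1) = 1 + 1 = 2
F(4) = F(3) + F(2) = 2 + 1 = 3
F(5) = F(4) + F(3) = 3 + 2 = 5
F(6) = F(5) + F(4) = 5 + 3 = 8
F(7) = F(6) + F(5) = 8 + 5 = 13
F(8) = F(7) + F(6) = 13 + 8 = 21
F(9) = F(8) + F(7) = 21 + 13 = 34
F(10) = F(9) + F(8) = 34 + 21 = 55
F(11) = F(10) + F(9) = 55 + 34 = 89
F(12) = F(11) + F(10) = 89 + 55 = 144
F(13) = F(12) + F(11) = 144 + 89 = 233
F(14) = F(13) + F(12) = 233 + 144 = 377
F(15) = F(14) + F(13) = 377 + 233 = 610

610


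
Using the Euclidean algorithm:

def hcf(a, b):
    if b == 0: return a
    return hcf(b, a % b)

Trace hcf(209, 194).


hcf(209, 194) = hcf(194, 15)
hcf(194, 15) = hcf(15, 14)
hcf(15, 14) = hcf(14, 1)
hcf(14, 1) = hcf(1, 0)
hcf(1, 0) = 1  (base case)

1


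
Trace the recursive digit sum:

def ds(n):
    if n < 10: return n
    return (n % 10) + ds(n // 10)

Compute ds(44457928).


ds(44457928) = 8 + ds(4445792)
ds(4445792) = 2 + ds(444579)
ds(444579) = 9 + ds(44457)
ds(44457) = 7 + ds(4445)
ds(4445) = 5 + ds(444)
ds(444) = 4 + ds(44)
ds(44) = 4 + ds(4)
ds(4) = 4  (base case)
Total: 8 + 2 + 9 + 7 + 5 + 4 + 4 + 4 = 43

43


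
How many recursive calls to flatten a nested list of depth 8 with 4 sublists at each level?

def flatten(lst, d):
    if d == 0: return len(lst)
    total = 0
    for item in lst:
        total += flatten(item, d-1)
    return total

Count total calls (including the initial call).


At depth 0 (root): 1 call
At depth 1: each of 1 parents calls flatten on 4 children = 4 calls
At depth 2: each of 4 parents calls flatten on 4 children = 16 calls
At depth 3: each of 16 parents calls flatten on 4 children = 64 calls
At depth 4: each of 64 parents calls flatten on 4 children = 256 calls
At depth 5: each of 256 parents calls flatten on 4 children = 1024 calls
At depth 6: each of 1024 parents calls flatten on 4 children = 4096 calls
At depth 7: each of 4096 parents calls flatten on 4 children = 16384 calls
At depth 8: each of 16384 parents calls flatten on 4 children = 65536 calls
Total: 1 + 4 + 16 + 64 + 256 + 1024 + 4096 + 16384 + 65536 = 87381

87381


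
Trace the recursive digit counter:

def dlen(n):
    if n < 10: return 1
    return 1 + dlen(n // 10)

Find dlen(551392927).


dlen(551392927) = 1 + dlen(55139292)
dlen(55139292) = 1 + dlen(5513929)
dlen(5513929) = 1 + dlen(551392)
dlen(551392) = 1 + dlen(55139)
dlen(55139) = 1 + dlen(5513)
dlen(5513) = 1 + dlen(551)
dlen(551) = 1 + dlen(55)
dlen(55) = 1 + dlen(5)
dlen(5) = 1  (base case: 5 < 10)
Unwinding: 1 + 1 + 1 + 1 + 1 + 1 + 1 + 1 + 1 = 9

9


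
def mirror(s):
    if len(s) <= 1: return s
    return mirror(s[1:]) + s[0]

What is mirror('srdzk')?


mirror('srdzk') = mirror('rdzk') + 's'
mirror('rdzk') = mirror('dzk') + 'r'
mirror('dzk') = mirror('zk') + 'd'
mirror('zk') = mirror('k') + 'z'
mirror('k') = 'k'  (base case)
Concatenating: 'k' + 'z' + 'd' + 'r' + 's' = 'kzdrs'

kzdrs


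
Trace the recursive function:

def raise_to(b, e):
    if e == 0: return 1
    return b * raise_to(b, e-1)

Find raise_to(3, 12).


raise_to(3, 12)
= 3 * raise_to(3, 11)
= 3 * 3 * raise_to(3, 10)
= 3 * 3 * 3 * raise_to(3, 9)
= 3 * 3 * 3 * 3 * raise_to(3, 8)
= 3 * 3 * 3 * 3 * 3 * raise_to(3, 7)
= 3 * 3 * 3 * 3 * 3 * 3 * raise_to(3, 6)
= 3 * 3 * 3 * 3 * 3 * 3 * 3 * raise_to(3, 5)
= 3 * 3 * 3 * 3 * 3 * 3 * 3 * 3 * raise_to(3, 4)
= 3 * 3 * 3 * 3 * 3 * 3 * 3 * 3 * 3 * raise_to(3, 3)
= 3 * 3 * 3 * 3 * 3 * 3 * 3 * 3 * 3 * 3 * raise_to(3, 2)
= 3 * 3 * 3 * 3 * 3 * 3 * 3 * 3 * 3 * 3 * 3 * raise_to(3, 1)
= 3 * 3 * 3 * 3 * 3 * 3 * 3 * 3 * 3 * 3 * 3 * 3 * raise_to(3, 0)
= 3 * 3 * 3 * 3 * 3 * 3 * 3 * 3 * 3 * 3 * 3 * 3 * 1
= 531441

531441


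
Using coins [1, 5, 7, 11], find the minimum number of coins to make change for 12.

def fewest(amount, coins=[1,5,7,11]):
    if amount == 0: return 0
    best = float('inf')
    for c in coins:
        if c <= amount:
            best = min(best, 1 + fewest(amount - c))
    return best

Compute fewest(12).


Building up with DP:
fewest(0) = 0
fewest(1) = min(1+fewest(0)=1+0=1) = 1
fewest(2) = min(1+fewest(1)=1+1=2) = 2
fewest(3) = min(1+fewest(2)=1+2=3) = 3
fewest(4) = min(1+fewest(3)=1+3=4) = 4
fewest(5) = min(1+fewest(4)=1+4=5, 1+fewest(0)=1+0=1) = 1
fewest(6) = min(1+fewest(5)=1+1=2, 1+fewest(1)=1+1=2) = 2
fewest(7) = min(1+fewest(6)=1+2=3, 1+fewest(2)=1+2=3, 1+fewest(0)=1+0=1) = 1
fewest(8) = min(1+fewest(7)=1+1=2, 1+fewest(3)=1+3=4, 1+fewest(1)=1+1=2) = 2
fewest(9) = min(1+fewest(8)=1+2=3, 1+fewest(4)=1+4=5, 1+fewest(2)=1+2=3) = 3
fewest(10) = min(1+fewest(9)=1+3=4, 1+fewest(5)=1+1=2, 1+fewest(3)=1+3=4) = 2
fewest(11) = min(1+fewest(10)=1+2=3, 1+fewest(6)=1+2=3, 1+fewest(4)=1+4=5, 1+fewest(0)=1+0=1) = 1
fewest(12) = min(1+fewest(11)=1+1=2, 1+fewest(7)=1+1=2, 1+fewest(5)=1+1=2, 1+fewest(1)=1+1=2) = 2

2


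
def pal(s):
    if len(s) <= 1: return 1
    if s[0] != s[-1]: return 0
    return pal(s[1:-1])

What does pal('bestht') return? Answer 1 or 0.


pal('bestht'): s[0]='b' != s[-1]='t' -> return 0
Result: 0 (not a palindrome)

0


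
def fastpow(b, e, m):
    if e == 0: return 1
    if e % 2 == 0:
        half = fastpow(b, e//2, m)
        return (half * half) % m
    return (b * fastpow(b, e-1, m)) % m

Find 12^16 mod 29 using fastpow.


fastpow(12, 16, 29): e is even, compute fastpow(12, 8, 29)
  fastpow(12, 8, 29): e is even, compute fastpow(12, 4, 29)
    fastpow(12, 4, 29): e is even, compute fastpow(12, 2, 29)
      fastpow(12, 2, 29): e is even, compute fastpow(12, 1, 29)
        fastpow(12, 1, 29): e is odd, compute fastpow(12, 0, 29)
          fastpow(12, 0, 29) = 1
        (12 * 1) % 29 = 12
      half=12, (12*12) % 29 = 28
    half=28, (28*28) % 29 = 1
  half=1, (1*1) % 29 = 1
half=1, (1*1) % 29 = 1

1


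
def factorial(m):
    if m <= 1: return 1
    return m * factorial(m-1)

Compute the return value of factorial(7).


factorial(7)
= 7 * factorial(6)
= 7 * 6 * factorial(5)
= 7 * 6 * 5 * factorial(4)
= 7 * 6 * 5 * 4 * factorial(3)
= 7 * 6 * 5 * 4 * 3 * factorial(2)
= 7 * 6 * 5 * 4 * 3 * 2 * factorial(1)
= 7 * 6 * 5 * 4 * 3 * 2 * 1
= 5040

5040


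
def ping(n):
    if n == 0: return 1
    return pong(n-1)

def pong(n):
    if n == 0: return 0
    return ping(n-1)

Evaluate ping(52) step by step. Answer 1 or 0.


ping(52) = pong(51)
pong(51) = ping(50)
ping(50) = pong(49)
pong(49) = ping(48)
ping(48) = pong(47)
pong(47) = ping(46)
ping(46) = pong(45)
pong(45) = ping(44)
ping(44) = pong(43)
pong(43) = ping(42)
ping(42) = pong(41)
pong(41) = ping(40)
ping(40) = pong(39)
pong(39) = ping(38)
ping(38) = pong(37)
pong(37) = ping(36)
ping(36) = pong(35)
pong(35) = ping(34)
ping(34) = pong(33)
pong(33) = ping(32)
ping(32) = pong(31)
pong(31) = ping(30)
ping(30) = pong(29)
pong(29) = ping(28)
ping(28) = pong(27)
pong(27) = ping(26)
ping(26) = pong(25)
pong(25) = ping(24)
ping(24) = pong(23)
pong(23) = ping(22)
ping(22) = pong(21)
pong(21) = ping(20)
ping(20) = pong(19)
pong(19) = ping(18)
ping(18) = pong(17)
pong(17) = ping(16)
ping(16) = pong(15)
pong(15) = ping(14)
ping(14) = pong(13)
pong(13) = ping(12)
ping(12) = pong(11)
pong(11) = ping(10)
ping(10) = pong(9)
pong(9) = ping(8)
ping(8) = pong(7)
pong(7) = ping(6)
ping(6) = pong(5)
pong(5) = ping(4)
ping(4) = pong(3)
pong(3) = ping(2)
ping(2) = pong(1)
pong(1) = ping(0)
ping(0) = 1  (base case)
Result: 1

1


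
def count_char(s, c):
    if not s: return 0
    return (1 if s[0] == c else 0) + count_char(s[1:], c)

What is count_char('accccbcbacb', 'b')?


s[0]='a' != 'b' -> 0
s[0]='c' != 'b' -> 0
s[0]='c' != 'b' -> 0
s[0]='c' != 'b' -> 0
s[0]='c' != 'b' -> 0
s[0]='b' == 'b' -> 1
s[0]='c' != 'b' -> 0
s[0]='b' == 'b' -> 1
s[0]='a' != 'b' -> 0
s[0]='c' != 'b' -> 0
s[0]='b' == 'b' -> 1
Sum: 0 + 0 + 0 + 0 + 0 + 1 + 0 + 1 + 0 + 0 + 1 = 3

3


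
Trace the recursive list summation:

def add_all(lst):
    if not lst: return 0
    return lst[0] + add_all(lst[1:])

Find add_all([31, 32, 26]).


add_all([31, 32, 26]) = 31 + add_all([32, 26])
add_all([32, 26]) = 32 + add_all([26])
add_all([26]) = 26 + add_all([])
add_all([]) = 0  (base case)
Total: 31 + 32 + 26 + 0 = 89

89


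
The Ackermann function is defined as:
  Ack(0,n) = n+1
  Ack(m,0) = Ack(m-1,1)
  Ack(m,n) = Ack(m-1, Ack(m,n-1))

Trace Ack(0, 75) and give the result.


Ack(0, 75) = 76
Result: Ack(0, 75) = 76

76


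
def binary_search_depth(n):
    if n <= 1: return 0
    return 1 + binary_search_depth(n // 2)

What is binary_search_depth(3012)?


3012 / 2 = 1506
1506 / 2 = 753
753 / 2 = 376
376 / 2 = 188
188 / 2 = 94
94 / 2 = 47
47 / 2 = 23
23 / 2 = 11
11 / 2 = 5
5 / 2 = 2
2 / 2 = 1
Reached 1 after 11 halvings

11


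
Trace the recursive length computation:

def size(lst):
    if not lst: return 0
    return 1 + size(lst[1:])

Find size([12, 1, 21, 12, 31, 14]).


size([12, 1, 21, 12, 31, 14]) = 1 + size([1, 21, 12, 31, 14])
size([1, 21, 12, 31, 14]) = 1 + size([21, 12, 31, 14])
size([21, 12, 31, 14]) = 1 + size([12, 31, 14])
size([12, 31, 14]) = 1 + size([31, 14])
size([31, 14]) = 1 + size([14])
size([14]) = 1 + size([])
size([]) = 0  (base case)
Unwinding: 1 + 1 + 1 + 1 + 1 + 1 + 0 = 6

6


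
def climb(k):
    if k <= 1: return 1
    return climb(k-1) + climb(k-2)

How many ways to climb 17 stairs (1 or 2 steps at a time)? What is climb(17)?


Building up from base cases:
climb(0) = 1
climb(1) = 1
climb(2) = climb(1) + climb(0) = 1 + 1 = 2
climb(3) = climb(2) + climb(1) = 2 + 1 = 3
climb(4) = climb(3) + climb(2) = 3 + 2 = 5
climb(5) = climb(4) + climb(3) = 5 + 3 = 8
climb(6) = climb(5) + climb(4) = 8 + 5 = 13
climb(7) = climb(6) + climb(5) = 13 + 8 = 21
climb(8) = climb(7) + climb(6) = 21 + 13 = 34
climb(9) = climb(8) + climb(7) = 34 + 21 = 55
climb(10) = climb(9) + climb(8) = 55 + 34 = 89
climb(11) = climb(10) + climb(9) = 89 + 55 = 144
climb(12) = climb(11) + climb(10) = 144 + 89 = 233
climb(13) = climb(12) + climb(11) = 233 + 144 = 377
climb(14) = climb(13) + climb(12) = 377 + 233 = 610
climb(15) = climb(14) + climb(13) = 610 + 377 = 987
climb(16) = climb(15) + climb(14) = 987 + 610 = 1597
climb(17) = climb(16) + climb(15) = 1597 + 987 = 2584

2584


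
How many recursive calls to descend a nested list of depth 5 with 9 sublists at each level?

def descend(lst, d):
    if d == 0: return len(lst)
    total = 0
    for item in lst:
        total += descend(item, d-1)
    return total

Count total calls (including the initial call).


At depth 0 (root): 1 call
At depth 1: each of 1 parents calls descend on 9 children = 9 calls
At depth 2: each of 9 parents calls descend on 9 children = 81 calls
At depth 3: each of 81 parents calls descend on 9 children = 729 calls
At depth 4: each of 729 parents calls descend on 9 children = 6561 calls
At depth 5: each of 6561 parents calls descend on 9 children = 59049 calls
Total: 1 + 9 + 81 + 729 + 6561 + 59049 = 66430

66430


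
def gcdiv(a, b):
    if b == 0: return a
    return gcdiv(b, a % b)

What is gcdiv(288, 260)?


gcdiv(288, 260) = gcdiv(260, 28)
gcdiv(260, 28) = gcdiv(28, 8)
gcdiv(28, 8) = gcdiv(8, 4)
gcdiv(8, 4) = gcdiv(4, 0)
gcdiv(4, 0) = 4  (base case)

4
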